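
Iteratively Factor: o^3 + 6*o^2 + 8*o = (o + 2)*(o^2 + 4*o) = o*(o + 2)*(o + 4)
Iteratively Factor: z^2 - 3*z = (z)*(z - 3)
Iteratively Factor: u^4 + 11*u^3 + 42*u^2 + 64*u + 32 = (u + 2)*(u^3 + 9*u^2 + 24*u + 16) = (u + 2)*(u + 4)*(u^2 + 5*u + 4) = (u + 2)*(u + 4)^2*(u + 1)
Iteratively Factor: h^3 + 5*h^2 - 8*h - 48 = (h + 4)*(h^2 + h - 12) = (h + 4)^2*(h - 3)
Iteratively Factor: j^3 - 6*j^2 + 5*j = (j - 5)*(j^2 - j) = (j - 5)*(j - 1)*(j)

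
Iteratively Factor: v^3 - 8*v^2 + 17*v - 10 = (v - 1)*(v^2 - 7*v + 10) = (v - 5)*(v - 1)*(v - 2)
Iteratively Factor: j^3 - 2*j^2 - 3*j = (j)*(j^2 - 2*j - 3) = j*(j - 3)*(j + 1)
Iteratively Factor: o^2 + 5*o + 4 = (o + 4)*(o + 1)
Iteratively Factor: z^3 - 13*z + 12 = (z + 4)*(z^2 - 4*z + 3) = (z - 3)*(z + 4)*(z - 1)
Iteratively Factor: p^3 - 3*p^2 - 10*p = (p)*(p^2 - 3*p - 10) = p*(p + 2)*(p - 5)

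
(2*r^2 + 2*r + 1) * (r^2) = 2*r^4 + 2*r^3 + r^2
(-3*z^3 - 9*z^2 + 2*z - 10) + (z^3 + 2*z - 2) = -2*z^3 - 9*z^2 + 4*z - 12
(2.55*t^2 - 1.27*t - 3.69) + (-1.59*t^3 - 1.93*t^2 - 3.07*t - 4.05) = -1.59*t^3 + 0.62*t^2 - 4.34*t - 7.74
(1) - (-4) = 5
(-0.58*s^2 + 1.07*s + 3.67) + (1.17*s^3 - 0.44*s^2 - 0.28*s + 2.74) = 1.17*s^3 - 1.02*s^2 + 0.79*s + 6.41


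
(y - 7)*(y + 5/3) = y^2 - 16*y/3 - 35/3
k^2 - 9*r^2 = (k - 3*r)*(k + 3*r)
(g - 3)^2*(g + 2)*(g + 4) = g^4 - 19*g^2 + 6*g + 72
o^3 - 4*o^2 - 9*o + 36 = (o - 4)*(o - 3)*(o + 3)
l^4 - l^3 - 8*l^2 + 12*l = l*(l - 2)^2*(l + 3)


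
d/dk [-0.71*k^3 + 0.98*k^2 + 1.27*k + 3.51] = -2.13*k^2 + 1.96*k + 1.27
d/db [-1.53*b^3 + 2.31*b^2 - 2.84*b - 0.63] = -4.59*b^2 + 4.62*b - 2.84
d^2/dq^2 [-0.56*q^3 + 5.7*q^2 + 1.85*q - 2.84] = 11.4 - 3.36*q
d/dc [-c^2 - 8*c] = -2*c - 8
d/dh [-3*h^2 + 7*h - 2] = 7 - 6*h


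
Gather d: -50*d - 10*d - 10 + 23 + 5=18 - 60*d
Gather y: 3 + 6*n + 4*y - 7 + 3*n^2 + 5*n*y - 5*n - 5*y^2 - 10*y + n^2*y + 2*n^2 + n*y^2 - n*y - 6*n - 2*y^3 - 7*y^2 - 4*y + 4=5*n^2 - 5*n - 2*y^3 + y^2*(n - 12) + y*(n^2 + 4*n - 10)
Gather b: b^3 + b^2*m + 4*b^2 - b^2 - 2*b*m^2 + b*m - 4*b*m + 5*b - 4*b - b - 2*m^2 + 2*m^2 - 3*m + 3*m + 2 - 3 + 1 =b^3 + b^2*(m + 3) + b*(-2*m^2 - 3*m)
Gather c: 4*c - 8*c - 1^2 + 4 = 3 - 4*c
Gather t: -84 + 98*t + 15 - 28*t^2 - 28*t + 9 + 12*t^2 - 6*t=-16*t^2 + 64*t - 60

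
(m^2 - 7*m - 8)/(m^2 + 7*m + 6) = (m - 8)/(m + 6)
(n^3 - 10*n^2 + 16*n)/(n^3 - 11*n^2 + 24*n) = (n - 2)/(n - 3)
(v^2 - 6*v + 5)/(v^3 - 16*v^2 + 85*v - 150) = (v - 1)/(v^2 - 11*v + 30)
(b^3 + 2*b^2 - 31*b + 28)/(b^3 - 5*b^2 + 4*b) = (b + 7)/b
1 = 1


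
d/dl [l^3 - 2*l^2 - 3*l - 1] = 3*l^2 - 4*l - 3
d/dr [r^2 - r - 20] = 2*r - 1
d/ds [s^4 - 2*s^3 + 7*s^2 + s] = 4*s^3 - 6*s^2 + 14*s + 1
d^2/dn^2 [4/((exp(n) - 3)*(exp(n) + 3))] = 16*(exp(2*n) + 9)*exp(2*n)/(exp(6*n) - 27*exp(4*n) + 243*exp(2*n) - 729)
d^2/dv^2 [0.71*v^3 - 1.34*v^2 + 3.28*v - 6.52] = 4.26*v - 2.68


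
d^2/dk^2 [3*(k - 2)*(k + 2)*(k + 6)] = 18*k + 36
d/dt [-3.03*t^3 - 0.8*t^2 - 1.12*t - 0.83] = -9.09*t^2 - 1.6*t - 1.12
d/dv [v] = 1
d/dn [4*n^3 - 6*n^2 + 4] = 12*n*(n - 1)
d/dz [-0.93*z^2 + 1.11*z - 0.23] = 1.11 - 1.86*z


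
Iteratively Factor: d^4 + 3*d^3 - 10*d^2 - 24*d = (d + 4)*(d^3 - d^2 - 6*d) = (d + 2)*(d + 4)*(d^2 - 3*d) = (d - 3)*(d + 2)*(d + 4)*(d)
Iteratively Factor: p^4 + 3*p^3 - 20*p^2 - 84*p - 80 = (p + 4)*(p^3 - p^2 - 16*p - 20) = (p - 5)*(p + 4)*(p^2 + 4*p + 4) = (p - 5)*(p + 2)*(p + 4)*(p + 2)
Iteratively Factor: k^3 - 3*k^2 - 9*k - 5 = (k + 1)*(k^2 - 4*k - 5) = (k + 1)^2*(k - 5)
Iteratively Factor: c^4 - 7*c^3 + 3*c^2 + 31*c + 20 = (c - 5)*(c^3 - 2*c^2 - 7*c - 4) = (c - 5)*(c + 1)*(c^2 - 3*c - 4) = (c - 5)*(c + 1)^2*(c - 4)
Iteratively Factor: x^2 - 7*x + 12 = (x - 4)*(x - 3)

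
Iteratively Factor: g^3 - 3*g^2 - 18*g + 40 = (g - 2)*(g^2 - g - 20) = (g - 5)*(g - 2)*(g + 4)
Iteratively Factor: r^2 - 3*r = (r)*(r - 3)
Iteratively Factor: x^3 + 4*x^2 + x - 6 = (x + 2)*(x^2 + 2*x - 3) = (x - 1)*(x + 2)*(x + 3)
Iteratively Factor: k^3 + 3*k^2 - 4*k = (k + 4)*(k^2 - k) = k*(k + 4)*(k - 1)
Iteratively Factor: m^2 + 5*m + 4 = (m + 1)*(m + 4)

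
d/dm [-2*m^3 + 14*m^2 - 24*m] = -6*m^2 + 28*m - 24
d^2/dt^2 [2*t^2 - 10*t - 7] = 4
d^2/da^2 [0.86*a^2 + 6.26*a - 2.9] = 1.72000000000000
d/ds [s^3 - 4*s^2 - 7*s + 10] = 3*s^2 - 8*s - 7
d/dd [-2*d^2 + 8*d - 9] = 8 - 4*d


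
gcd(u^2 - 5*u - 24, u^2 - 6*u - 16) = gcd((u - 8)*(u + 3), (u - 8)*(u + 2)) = u - 8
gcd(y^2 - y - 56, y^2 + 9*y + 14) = y + 7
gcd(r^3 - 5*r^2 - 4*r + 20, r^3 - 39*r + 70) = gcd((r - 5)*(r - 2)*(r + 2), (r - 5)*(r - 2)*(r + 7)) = r^2 - 7*r + 10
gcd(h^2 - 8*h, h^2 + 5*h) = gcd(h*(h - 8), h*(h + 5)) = h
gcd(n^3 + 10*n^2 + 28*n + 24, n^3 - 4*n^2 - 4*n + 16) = n + 2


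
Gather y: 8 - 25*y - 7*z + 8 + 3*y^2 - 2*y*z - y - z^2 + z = 3*y^2 + y*(-2*z - 26) - z^2 - 6*z + 16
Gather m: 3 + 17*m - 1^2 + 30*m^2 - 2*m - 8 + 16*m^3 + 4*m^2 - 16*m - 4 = 16*m^3 + 34*m^2 - m - 10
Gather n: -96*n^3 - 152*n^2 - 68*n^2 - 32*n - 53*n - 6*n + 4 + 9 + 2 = -96*n^3 - 220*n^2 - 91*n + 15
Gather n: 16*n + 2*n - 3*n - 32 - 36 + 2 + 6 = 15*n - 60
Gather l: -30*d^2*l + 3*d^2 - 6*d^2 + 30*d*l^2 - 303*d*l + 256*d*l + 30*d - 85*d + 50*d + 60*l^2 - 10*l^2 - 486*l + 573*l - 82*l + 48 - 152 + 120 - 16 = -3*d^2 - 5*d + l^2*(30*d + 50) + l*(-30*d^2 - 47*d + 5)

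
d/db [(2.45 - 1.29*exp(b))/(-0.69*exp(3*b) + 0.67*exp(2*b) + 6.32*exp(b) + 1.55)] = (-1.7802*exp(3*b) + 5.9358*exp(2*b) - 3.283*exp(b) - 17.4835)*exp(b)/(0.4761*exp(6*b) - 0.9246*exp(5*b) - 8.2727*exp(4*b) + 6.3298*exp(3*b) + 42.0194*exp(2*b) + 19.592*exp(b) + 2.4025)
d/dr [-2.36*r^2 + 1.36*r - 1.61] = 1.36 - 4.72*r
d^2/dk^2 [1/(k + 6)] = 2/(k + 6)^3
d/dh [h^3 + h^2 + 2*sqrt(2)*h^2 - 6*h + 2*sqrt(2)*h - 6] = 3*h^2 + 2*h + 4*sqrt(2)*h - 6 + 2*sqrt(2)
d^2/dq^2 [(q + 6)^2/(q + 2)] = 32/(q^3 + 6*q^2 + 12*q + 8)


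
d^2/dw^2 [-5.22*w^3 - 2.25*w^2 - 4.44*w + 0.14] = -31.32*w - 4.5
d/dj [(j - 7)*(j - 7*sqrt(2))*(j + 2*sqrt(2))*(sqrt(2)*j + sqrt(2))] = 4*sqrt(2)*j^3 - 30*j^2 - 18*sqrt(2)*j^2 - 70*sqrt(2)*j + 120*j + 70 + 168*sqrt(2)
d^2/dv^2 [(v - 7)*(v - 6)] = 2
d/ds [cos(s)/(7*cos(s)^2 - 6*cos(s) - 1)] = (7*cos(s)^2 + 1)*sin(s)/((cos(s) - 1)^2*(7*cos(s) + 1)^2)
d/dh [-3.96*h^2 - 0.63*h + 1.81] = -7.92*h - 0.63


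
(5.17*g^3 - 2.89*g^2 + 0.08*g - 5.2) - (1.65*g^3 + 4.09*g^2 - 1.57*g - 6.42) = 3.52*g^3 - 6.98*g^2 + 1.65*g + 1.22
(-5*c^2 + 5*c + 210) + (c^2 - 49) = -4*c^2 + 5*c + 161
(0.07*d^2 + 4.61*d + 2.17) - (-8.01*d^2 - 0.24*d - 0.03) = 8.08*d^2 + 4.85*d + 2.2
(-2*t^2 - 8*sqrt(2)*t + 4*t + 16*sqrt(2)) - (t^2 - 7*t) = -3*t^2 - 8*sqrt(2)*t + 11*t + 16*sqrt(2)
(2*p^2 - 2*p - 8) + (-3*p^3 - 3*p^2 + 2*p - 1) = -3*p^3 - p^2 - 9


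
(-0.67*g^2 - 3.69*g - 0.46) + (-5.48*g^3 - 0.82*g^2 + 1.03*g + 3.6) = -5.48*g^3 - 1.49*g^2 - 2.66*g + 3.14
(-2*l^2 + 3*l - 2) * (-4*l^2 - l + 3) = 8*l^4 - 10*l^3 - l^2 + 11*l - 6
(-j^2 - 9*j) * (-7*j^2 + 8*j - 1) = 7*j^4 + 55*j^3 - 71*j^2 + 9*j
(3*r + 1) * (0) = 0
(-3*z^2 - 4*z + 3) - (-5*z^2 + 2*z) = 2*z^2 - 6*z + 3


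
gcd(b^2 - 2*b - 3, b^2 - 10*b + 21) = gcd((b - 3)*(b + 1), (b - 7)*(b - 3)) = b - 3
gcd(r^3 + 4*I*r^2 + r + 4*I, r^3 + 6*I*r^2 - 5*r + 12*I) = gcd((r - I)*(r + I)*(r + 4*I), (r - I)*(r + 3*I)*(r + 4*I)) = r^2 + 3*I*r + 4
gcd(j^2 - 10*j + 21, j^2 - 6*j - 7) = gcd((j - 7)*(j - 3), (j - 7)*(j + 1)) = j - 7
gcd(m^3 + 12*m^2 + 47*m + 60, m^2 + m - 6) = m + 3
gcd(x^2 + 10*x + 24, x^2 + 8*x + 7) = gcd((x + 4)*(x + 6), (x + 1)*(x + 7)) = 1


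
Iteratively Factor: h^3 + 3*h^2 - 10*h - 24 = (h + 2)*(h^2 + h - 12) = (h + 2)*(h + 4)*(h - 3)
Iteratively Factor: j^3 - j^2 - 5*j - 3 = (j - 3)*(j^2 + 2*j + 1) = (j - 3)*(j + 1)*(j + 1)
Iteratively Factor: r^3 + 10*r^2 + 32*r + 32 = (r + 4)*(r^2 + 6*r + 8) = (r + 4)^2*(r + 2)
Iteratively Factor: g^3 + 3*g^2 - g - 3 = (g - 1)*(g^2 + 4*g + 3) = (g - 1)*(g + 3)*(g + 1)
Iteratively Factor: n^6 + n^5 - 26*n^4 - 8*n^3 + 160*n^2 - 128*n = (n - 4)*(n^5 + 5*n^4 - 6*n^3 - 32*n^2 + 32*n) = (n - 4)*(n + 4)*(n^4 + n^3 - 10*n^2 + 8*n) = n*(n - 4)*(n + 4)*(n^3 + n^2 - 10*n + 8) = n*(n - 4)*(n - 2)*(n + 4)*(n^2 + 3*n - 4) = n*(n - 4)*(n - 2)*(n + 4)^2*(n - 1)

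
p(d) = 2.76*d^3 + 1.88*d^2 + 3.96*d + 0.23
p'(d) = 8.28*d^2 + 3.76*d + 3.96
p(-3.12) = -77.65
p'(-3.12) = 72.83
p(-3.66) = -124.40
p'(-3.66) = 101.11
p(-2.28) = -31.74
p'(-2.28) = 38.43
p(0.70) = 4.87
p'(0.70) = 10.65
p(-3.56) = -114.57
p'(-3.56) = 95.51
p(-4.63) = -251.74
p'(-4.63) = 164.05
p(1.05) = 9.66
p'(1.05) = 17.04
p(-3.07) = -74.07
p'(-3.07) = 70.45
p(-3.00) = -69.25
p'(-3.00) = 67.20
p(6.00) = 687.83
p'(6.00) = 324.60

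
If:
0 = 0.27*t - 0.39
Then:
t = 1.44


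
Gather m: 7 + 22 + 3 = 32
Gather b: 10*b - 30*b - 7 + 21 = 14 - 20*b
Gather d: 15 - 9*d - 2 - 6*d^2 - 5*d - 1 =-6*d^2 - 14*d + 12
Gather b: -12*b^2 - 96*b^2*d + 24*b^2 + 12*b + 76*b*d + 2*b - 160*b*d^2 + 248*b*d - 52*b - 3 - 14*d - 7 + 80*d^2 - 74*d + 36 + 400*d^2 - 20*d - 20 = b^2*(12 - 96*d) + b*(-160*d^2 + 324*d - 38) + 480*d^2 - 108*d + 6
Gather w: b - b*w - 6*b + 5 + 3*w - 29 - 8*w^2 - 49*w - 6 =-5*b - 8*w^2 + w*(-b - 46) - 30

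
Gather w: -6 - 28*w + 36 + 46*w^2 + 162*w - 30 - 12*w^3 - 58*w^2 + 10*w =-12*w^3 - 12*w^2 + 144*w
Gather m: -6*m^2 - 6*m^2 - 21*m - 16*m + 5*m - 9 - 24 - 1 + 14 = -12*m^2 - 32*m - 20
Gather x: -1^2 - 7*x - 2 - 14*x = -21*x - 3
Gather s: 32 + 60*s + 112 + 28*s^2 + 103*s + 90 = 28*s^2 + 163*s + 234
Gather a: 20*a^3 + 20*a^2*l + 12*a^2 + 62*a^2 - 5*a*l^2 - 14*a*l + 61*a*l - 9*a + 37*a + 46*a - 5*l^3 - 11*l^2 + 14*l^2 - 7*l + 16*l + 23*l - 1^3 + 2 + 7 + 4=20*a^3 + a^2*(20*l + 74) + a*(-5*l^2 + 47*l + 74) - 5*l^3 + 3*l^2 + 32*l + 12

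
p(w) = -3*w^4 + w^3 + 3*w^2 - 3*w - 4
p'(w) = -12*w^3 + 3*w^2 + 6*w - 3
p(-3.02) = -244.67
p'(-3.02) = 336.76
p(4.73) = -1346.89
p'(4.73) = -1177.39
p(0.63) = -4.92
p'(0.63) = -1.03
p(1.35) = -10.09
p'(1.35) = -18.96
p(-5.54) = -2891.26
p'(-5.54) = 2096.21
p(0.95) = -5.73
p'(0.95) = -4.88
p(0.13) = -4.34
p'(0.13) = -2.20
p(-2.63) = -137.08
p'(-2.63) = 220.27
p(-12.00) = -63472.00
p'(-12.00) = 21093.00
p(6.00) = -3586.00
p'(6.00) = -2451.00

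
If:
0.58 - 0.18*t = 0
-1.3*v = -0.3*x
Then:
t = 3.22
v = 0.230769230769231*x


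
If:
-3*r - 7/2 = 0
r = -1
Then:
No Solution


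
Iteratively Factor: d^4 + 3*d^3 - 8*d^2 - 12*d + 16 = (d + 2)*(d^3 + d^2 - 10*d + 8) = (d + 2)*(d + 4)*(d^2 - 3*d + 2) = (d - 1)*(d + 2)*(d + 4)*(d - 2)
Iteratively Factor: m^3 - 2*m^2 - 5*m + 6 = (m + 2)*(m^2 - 4*m + 3) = (m - 3)*(m + 2)*(m - 1)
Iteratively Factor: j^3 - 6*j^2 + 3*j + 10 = (j - 2)*(j^2 - 4*j - 5) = (j - 2)*(j + 1)*(j - 5)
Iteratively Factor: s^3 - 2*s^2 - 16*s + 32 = (s - 4)*(s^2 + 2*s - 8) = (s - 4)*(s + 4)*(s - 2)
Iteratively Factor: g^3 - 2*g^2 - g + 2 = (g - 1)*(g^2 - g - 2) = (g - 2)*(g - 1)*(g + 1)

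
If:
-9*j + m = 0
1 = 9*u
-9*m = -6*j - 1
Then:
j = 1/75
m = 3/25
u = 1/9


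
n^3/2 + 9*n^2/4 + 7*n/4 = n*(n/2 + 1/2)*(n + 7/2)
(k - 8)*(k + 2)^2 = k^3 - 4*k^2 - 28*k - 32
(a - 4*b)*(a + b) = a^2 - 3*a*b - 4*b^2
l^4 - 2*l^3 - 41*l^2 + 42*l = l*(l - 7)*(l - 1)*(l + 6)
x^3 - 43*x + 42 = (x - 6)*(x - 1)*(x + 7)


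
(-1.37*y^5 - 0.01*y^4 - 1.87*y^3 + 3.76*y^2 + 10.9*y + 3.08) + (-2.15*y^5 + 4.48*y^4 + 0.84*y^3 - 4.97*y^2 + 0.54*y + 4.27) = -3.52*y^5 + 4.47*y^4 - 1.03*y^3 - 1.21*y^2 + 11.44*y + 7.35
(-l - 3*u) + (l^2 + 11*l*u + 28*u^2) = l^2 + 11*l*u - l + 28*u^2 - 3*u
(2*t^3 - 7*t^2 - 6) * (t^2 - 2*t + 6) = 2*t^5 - 11*t^4 + 26*t^3 - 48*t^2 + 12*t - 36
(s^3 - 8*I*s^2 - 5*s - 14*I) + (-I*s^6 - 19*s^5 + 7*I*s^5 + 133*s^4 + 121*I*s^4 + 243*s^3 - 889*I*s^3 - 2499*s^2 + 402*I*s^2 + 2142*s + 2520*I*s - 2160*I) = -I*s^6 - 19*s^5 + 7*I*s^5 + 133*s^4 + 121*I*s^4 + 244*s^3 - 889*I*s^3 - 2499*s^2 + 394*I*s^2 + 2137*s + 2520*I*s - 2174*I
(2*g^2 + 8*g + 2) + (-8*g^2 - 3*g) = -6*g^2 + 5*g + 2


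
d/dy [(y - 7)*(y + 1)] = 2*y - 6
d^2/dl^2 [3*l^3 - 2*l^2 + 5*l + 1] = 18*l - 4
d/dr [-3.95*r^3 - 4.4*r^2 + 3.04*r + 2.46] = -11.85*r^2 - 8.8*r + 3.04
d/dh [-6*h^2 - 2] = -12*h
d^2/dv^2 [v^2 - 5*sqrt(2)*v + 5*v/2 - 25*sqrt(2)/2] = 2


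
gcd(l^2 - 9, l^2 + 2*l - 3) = l + 3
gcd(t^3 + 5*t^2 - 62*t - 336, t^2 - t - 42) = t + 6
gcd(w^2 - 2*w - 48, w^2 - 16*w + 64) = w - 8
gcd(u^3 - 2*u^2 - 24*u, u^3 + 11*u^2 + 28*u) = u^2 + 4*u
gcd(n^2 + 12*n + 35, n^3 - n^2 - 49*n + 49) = n + 7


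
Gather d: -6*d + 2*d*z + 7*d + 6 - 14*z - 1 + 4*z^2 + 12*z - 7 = d*(2*z + 1) + 4*z^2 - 2*z - 2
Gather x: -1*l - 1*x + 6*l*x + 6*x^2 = -l + 6*x^2 + x*(6*l - 1)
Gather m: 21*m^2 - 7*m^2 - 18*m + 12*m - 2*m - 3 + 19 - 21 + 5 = 14*m^2 - 8*m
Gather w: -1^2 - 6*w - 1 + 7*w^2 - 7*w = 7*w^2 - 13*w - 2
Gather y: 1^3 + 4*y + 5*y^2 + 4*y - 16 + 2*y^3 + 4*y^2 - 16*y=2*y^3 + 9*y^2 - 8*y - 15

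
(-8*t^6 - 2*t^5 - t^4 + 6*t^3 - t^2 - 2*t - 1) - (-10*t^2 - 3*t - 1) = -8*t^6 - 2*t^5 - t^4 + 6*t^3 + 9*t^2 + t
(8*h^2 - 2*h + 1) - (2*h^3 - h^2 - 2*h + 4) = -2*h^3 + 9*h^2 - 3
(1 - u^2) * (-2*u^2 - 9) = 2*u^4 + 7*u^2 - 9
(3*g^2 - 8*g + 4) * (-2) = -6*g^2 + 16*g - 8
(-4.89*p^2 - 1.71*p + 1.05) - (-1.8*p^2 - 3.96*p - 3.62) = -3.09*p^2 + 2.25*p + 4.67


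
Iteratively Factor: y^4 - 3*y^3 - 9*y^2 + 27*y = (y - 3)*(y^3 - 9*y) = y*(y - 3)*(y^2 - 9) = y*(y - 3)^2*(y + 3)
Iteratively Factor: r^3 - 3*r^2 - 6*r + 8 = (r - 4)*(r^2 + r - 2) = (r - 4)*(r + 2)*(r - 1)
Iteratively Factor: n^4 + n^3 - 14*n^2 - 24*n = (n + 3)*(n^3 - 2*n^2 - 8*n) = (n - 4)*(n + 3)*(n^2 + 2*n) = (n - 4)*(n + 2)*(n + 3)*(n)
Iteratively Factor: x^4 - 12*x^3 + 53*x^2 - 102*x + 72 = (x - 3)*(x^3 - 9*x^2 + 26*x - 24) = (x - 4)*(x - 3)*(x^2 - 5*x + 6) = (x - 4)*(x - 3)^2*(x - 2)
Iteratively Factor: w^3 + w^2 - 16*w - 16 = (w + 4)*(w^2 - 3*w - 4) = (w - 4)*(w + 4)*(w + 1)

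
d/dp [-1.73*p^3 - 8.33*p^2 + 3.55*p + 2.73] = -5.19*p^2 - 16.66*p + 3.55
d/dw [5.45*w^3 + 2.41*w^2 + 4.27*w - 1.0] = 16.35*w^2 + 4.82*w + 4.27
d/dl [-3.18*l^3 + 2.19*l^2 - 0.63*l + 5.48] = -9.54*l^2 + 4.38*l - 0.63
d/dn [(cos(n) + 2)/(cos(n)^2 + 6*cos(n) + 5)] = (cos(n)^2 + 4*cos(n) + 7)*sin(n)/(cos(n)^2 + 6*cos(n) + 5)^2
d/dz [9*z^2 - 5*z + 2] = 18*z - 5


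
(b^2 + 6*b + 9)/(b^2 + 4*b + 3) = (b + 3)/(b + 1)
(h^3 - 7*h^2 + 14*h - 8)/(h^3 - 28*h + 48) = (h - 1)/(h + 6)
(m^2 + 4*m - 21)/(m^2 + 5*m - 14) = (m - 3)/(m - 2)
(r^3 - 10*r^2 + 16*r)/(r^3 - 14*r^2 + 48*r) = (r - 2)/(r - 6)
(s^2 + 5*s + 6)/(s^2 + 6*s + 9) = (s + 2)/(s + 3)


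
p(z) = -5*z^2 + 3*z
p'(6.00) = -57.00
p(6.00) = -162.00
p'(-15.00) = 153.00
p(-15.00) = -1170.00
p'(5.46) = -51.60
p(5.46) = -132.68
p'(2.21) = -19.10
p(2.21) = -17.79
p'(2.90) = -26.00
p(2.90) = -33.35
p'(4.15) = -38.50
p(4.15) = -73.66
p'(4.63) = -43.30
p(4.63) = -93.29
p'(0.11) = 1.90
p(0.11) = 0.27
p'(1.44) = -11.40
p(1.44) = -6.05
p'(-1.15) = 14.50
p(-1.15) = -10.06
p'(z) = 3 - 10*z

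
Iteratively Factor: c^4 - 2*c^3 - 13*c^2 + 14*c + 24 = (c + 3)*(c^3 - 5*c^2 + 2*c + 8) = (c - 4)*(c + 3)*(c^2 - c - 2) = (c - 4)*(c - 2)*(c + 3)*(c + 1)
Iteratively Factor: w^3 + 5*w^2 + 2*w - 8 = (w + 4)*(w^2 + w - 2) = (w - 1)*(w + 4)*(w + 2)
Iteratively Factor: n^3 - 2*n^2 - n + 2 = (n - 1)*(n^2 - n - 2) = (n - 1)*(n + 1)*(n - 2)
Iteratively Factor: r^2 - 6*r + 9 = (r - 3)*(r - 3)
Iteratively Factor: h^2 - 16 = (h - 4)*(h + 4)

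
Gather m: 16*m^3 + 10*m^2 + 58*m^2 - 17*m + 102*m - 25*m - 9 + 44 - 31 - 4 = 16*m^3 + 68*m^2 + 60*m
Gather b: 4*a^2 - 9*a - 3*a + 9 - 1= 4*a^2 - 12*a + 8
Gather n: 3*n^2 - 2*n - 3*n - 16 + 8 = 3*n^2 - 5*n - 8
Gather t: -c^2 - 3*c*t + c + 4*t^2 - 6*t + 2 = -c^2 + c + 4*t^2 + t*(-3*c - 6) + 2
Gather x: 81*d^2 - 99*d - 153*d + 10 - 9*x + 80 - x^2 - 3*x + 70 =81*d^2 - 252*d - x^2 - 12*x + 160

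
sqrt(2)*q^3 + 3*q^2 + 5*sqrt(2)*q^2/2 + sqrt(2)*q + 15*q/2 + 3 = (q + 2)*(q + 3*sqrt(2)/2)*(sqrt(2)*q + sqrt(2)/2)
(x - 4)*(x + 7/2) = x^2 - x/2 - 14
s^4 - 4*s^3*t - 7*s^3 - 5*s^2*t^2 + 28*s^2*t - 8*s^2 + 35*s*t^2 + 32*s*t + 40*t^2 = (s - 8)*(s + 1)*(s - 5*t)*(s + t)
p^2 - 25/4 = (p - 5/2)*(p + 5/2)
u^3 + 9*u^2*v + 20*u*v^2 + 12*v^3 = (u + v)*(u + 2*v)*(u + 6*v)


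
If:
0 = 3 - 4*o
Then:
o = 3/4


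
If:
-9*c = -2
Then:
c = 2/9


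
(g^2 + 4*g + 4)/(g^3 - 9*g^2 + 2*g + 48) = (g + 2)/(g^2 - 11*g + 24)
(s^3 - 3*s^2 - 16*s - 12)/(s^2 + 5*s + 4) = (s^2 - 4*s - 12)/(s + 4)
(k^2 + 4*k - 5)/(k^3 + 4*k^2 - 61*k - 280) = (k - 1)/(k^2 - k - 56)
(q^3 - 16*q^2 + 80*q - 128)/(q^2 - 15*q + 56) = (q^2 - 8*q + 16)/(q - 7)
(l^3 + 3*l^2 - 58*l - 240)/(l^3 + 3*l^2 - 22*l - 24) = (l^2 - 3*l - 40)/(l^2 - 3*l - 4)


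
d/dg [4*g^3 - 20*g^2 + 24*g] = 12*g^2 - 40*g + 24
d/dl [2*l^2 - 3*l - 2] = 4*l - 3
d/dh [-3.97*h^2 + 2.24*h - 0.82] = 2.24 - 7.94*h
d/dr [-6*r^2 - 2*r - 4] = -12*r - 2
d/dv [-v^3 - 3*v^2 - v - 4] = -3*v^2 - 6*v - 1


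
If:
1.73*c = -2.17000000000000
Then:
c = -1.25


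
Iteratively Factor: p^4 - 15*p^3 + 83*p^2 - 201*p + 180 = (p - 3)*(p^3 - 12*p^2 + 47*p - 60) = (p - 4)*(p - 3)*(p^2 - 8*p + 15) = (p - 5)*(p - 4)*(p - 3)*(p - 3)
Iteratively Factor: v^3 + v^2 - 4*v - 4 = (v + 2)*(v^2 - v - 2) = (v - 2)*(v + 2)*(v + 1)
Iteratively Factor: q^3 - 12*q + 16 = (q - 2)*(q^2 + 2*q - 8) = (q - 2)*(q + 4)*(q - 2)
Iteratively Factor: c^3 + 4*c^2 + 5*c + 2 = (c + 1)*(c^2 + 3*c + 2) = (c + 1)^2*(c + 2)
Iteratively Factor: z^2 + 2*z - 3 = (z + 3)*(z - 1)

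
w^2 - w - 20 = (w - 5)*(w + 4)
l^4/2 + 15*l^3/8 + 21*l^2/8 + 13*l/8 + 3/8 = (l/2 + 1/2)*(l + 3/4)*(l + 1)^2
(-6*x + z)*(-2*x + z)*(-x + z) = -12*x^3 + 20*x^2*z - 9*x*z^2 + z^3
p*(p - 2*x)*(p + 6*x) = p^3 + 4*p^2*x - 12*p*x^2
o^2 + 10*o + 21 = (o + 3)*(o + 7)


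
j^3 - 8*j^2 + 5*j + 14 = (j - 7)*(j - 2)*(j + 1)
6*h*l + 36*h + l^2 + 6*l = (6*h + l)*(l + 6)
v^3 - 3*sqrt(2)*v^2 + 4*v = v*(v - 2*sqrt(2))*(v - sqrt(2))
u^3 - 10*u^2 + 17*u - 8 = (u - 8)*(u - 1)^2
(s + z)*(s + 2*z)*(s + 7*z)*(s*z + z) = s^4*z + 10*s^3*z^2 + s^3*z + 23*s^2*z^3 + 10*s^2*z^2 + 14*s*z^4 + 23*s*z^3 + 14*z^4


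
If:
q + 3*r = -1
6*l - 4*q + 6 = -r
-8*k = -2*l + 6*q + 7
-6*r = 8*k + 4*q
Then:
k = 121/92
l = -185/46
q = -98/23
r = 25/23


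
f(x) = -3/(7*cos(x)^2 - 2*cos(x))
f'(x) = -3*(14*sin(x)*cos(x) - 2*sin(x))/(7*cos(x)^2 - 2*cos(x))^2 = 6*(sin(x)/cos(x)^2 - 7*tan(x))/(7*cos(x) - 2)^2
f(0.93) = -2.30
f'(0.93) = -8.98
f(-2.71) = -0.40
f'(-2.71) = -0.32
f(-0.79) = -1.46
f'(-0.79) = 3.94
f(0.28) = -0.66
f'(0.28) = -0.46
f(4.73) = 90.77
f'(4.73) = -4815.29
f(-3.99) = -0.68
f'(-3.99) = 1.32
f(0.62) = -1.00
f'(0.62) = -1.81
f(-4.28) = -1.45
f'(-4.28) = 5.01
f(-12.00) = -0.91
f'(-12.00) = -1.45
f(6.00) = -0.66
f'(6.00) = 0.47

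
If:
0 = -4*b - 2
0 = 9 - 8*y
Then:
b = -1/2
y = 9/8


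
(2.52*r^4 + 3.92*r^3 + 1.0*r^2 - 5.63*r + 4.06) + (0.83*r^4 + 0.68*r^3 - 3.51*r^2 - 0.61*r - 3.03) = 3.35*r^4 + 4.6*r^3 - 2.51*r^2 - 6.24*r + 1.03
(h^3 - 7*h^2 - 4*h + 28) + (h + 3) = h^3 - 7*h^2 - 3*h + 31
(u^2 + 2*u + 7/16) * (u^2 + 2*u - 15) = u^4 + 4*u^3 - 169*u^2/16 - 233*u/8 - 105/16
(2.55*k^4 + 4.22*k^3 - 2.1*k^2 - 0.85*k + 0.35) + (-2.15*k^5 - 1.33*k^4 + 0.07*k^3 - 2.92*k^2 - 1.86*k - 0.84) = -2.15*k^5 + 1.22*k^4 + 4.29*k^3 - 5.02*k^2 - 2.71*k - 0.49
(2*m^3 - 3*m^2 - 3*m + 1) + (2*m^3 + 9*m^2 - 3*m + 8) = 4*m^3 + 6*m^2 - 6*m + 9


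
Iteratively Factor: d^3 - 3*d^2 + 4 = (d - 2)*(d^2 - d - 2) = (d - 2)^2*(d + 1)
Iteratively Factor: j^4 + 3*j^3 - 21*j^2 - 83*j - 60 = (j + 3)*(j^3 - 21*j - 20) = (j + 3)*(j + 4)*(j^2 - 4*j - 5) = (j + 1)*(j + 3)*(j + 4)*(j - 5)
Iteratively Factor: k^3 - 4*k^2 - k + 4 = (k - 1)*(k^2 - 3*k - 4) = (k - 4)*(k - 1)*(k + 1)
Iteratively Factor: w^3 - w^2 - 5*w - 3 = (w - 3)*(w^2 + 2*w + 1) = (w - 3)*(w + 1)*(w + 1)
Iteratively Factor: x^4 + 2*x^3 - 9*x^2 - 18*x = (x + 3)*(x^3 - x^2 - 6*x) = x*(x + 3)*(x^2 - x - 6) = x*(x - 3)*(x + 3)*(x + 2)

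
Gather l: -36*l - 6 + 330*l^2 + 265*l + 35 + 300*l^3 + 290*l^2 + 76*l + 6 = 300*l^3 + 620*l^2 + 305*l + 35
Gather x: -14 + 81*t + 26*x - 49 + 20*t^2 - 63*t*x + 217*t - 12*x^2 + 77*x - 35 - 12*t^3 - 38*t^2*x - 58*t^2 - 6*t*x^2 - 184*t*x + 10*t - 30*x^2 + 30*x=-12*t^3 - 38*t^2 + 308*t + x^2*(-6*t - 42) + x*(-38*t^2 - 247*t + 133) - 98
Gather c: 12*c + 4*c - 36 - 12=16*c - 48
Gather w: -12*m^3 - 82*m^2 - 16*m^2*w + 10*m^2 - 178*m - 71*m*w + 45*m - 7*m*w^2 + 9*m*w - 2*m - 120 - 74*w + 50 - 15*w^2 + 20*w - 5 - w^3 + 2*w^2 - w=-12*m^3 - 72*m^2 - 135*m - w^3 + w^2*(-7*m - 13) + w*(-16*m^2 - 62*m - 55) - 75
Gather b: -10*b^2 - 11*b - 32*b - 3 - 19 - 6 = -10*b^2 - 43*b - 28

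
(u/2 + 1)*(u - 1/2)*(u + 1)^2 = u^4/2 + 7*u^3/4 + 3*u^2/2 - u/4 - 1/2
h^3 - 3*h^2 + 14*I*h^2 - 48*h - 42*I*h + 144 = (h - 3)*(h + 6*I)*(h + 8*I)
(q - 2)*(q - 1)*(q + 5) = q^3 + 2*q^2 - 13*q + 10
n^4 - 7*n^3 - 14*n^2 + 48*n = n*(n - 8)*(n - 2)*(n + 3)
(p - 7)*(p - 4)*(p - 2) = p^3 - 13*p^2 + 50*p - 56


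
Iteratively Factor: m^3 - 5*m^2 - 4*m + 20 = (m - 5)*(m^2 - 4) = (m - 5)*(m - 2)*(m + 2)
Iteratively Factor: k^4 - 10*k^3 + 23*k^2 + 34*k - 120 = (k - 5)*(k^3 - 5*k^2 - 2*k + 24) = (k - 5)*(k - 4)*(k^2 - k - 6) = (k - 5)*(k - 4)*(k - 3)*(k + 2)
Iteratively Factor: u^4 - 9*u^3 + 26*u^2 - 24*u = (u - 2)*(u^3 - 7*u^2 + 12*u) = (u - 3)*(u - 2)*(u^2 - 4*u) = (u - 4)*(u - 3)*(u - 2)*(u)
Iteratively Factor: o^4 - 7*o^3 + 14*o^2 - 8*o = (o - 4)*(o^3 - 3*o^2 + 2*o) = o*(o - 4)*(o^2 - 3*o + 2) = o*(o - 4)*(o - 2)*(o - 1)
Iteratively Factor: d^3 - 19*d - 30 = (d + 3)*(d^2 - 3*d - 10) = (d + 2)*(d + 3)*(d - 5)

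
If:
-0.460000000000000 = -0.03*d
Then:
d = 15.33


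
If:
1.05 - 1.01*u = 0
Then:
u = 1.04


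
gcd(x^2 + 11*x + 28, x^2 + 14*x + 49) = x + 7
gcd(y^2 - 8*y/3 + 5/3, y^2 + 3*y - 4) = y - 1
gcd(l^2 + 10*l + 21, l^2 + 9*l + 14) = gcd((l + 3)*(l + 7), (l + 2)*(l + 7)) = l + 7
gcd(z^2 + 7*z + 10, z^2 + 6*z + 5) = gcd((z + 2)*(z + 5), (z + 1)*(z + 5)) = z + 5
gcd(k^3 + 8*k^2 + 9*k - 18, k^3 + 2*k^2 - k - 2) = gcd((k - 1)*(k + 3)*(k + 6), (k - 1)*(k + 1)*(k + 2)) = k - 1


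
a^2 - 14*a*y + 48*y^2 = (a - 8*y)*(a - 6*y)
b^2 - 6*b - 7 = (b - 7)*(b + 1)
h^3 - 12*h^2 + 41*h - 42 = (h - 7)*(h - 3)*(h - 2)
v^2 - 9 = (v - 3)*(v + 3)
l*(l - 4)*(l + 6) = l^3 + 2*l^2 - 24*l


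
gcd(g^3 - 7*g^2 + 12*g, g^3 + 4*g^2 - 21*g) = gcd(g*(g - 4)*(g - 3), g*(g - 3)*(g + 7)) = g^2 - 3*g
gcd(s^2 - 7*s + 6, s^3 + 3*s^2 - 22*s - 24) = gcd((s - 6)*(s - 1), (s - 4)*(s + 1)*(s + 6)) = 1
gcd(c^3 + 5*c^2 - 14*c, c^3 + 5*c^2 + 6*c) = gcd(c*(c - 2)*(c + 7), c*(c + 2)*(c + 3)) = c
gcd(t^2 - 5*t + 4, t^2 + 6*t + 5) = 1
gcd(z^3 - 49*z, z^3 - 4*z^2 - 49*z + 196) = z^2 - 49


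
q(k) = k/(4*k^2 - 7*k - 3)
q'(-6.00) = 0.00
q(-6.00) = -0.03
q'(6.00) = -0.01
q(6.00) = 0.06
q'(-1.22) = -0.07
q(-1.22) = -0.11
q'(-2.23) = -0.02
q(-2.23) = -0.07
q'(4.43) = -0.04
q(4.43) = 0.10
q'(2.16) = -73.63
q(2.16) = 3.98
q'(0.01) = -0.32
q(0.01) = -0.00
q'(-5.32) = -0.01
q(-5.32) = -0.04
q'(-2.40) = -0.02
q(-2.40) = -0.07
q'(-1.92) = -0.03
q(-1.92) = -0.08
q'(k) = k*(7 - 8*k)/(4*k^2 - 7*k - 3)^2 + 1/(4*k^2 - 7*k - 3)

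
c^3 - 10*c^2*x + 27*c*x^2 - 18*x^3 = (c - 6*x)*(c - 3*x)*(c - x)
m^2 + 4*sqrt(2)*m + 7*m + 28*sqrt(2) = (m + 7)*(m + 4*sqrt(2))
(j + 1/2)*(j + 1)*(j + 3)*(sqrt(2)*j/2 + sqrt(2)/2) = sqrt(2)*j^4/2 + 11*sqrt(2)*j^3/4 + 19*sqrt(2)*j^2/4 + 13*sqrt(2)*j/4 + 3*sqrt(2)/4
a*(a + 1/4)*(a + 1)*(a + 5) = a^4 + 25*a^3/4 + 13*a^2/2 + 5*a/4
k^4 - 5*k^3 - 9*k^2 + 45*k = k*(k - 5)*(k - 3)*(k + 3)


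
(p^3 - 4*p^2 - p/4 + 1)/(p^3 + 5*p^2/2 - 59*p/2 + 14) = (p + 1/2)/(p + 7)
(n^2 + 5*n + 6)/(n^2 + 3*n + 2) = (n + 3)/(n + 1)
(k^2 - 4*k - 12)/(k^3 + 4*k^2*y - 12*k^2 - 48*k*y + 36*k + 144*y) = (k + 2)/(k^2 + 4*k*y - 6*k - 24*y)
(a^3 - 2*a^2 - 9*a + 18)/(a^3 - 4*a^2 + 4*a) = (a^2 - 9)/(a*(a - 2))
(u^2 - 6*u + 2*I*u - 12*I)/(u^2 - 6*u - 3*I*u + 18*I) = (u + 2*I)/(u - 3*I)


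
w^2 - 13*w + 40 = (w - 8)*(w - 5)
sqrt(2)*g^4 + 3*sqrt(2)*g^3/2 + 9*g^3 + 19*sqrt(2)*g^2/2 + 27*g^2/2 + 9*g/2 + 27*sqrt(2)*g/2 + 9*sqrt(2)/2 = (g + 1/2)*(g + 3*sqrt(2)/2)*(g + 3*sqrt(2))*(sqrt(2)*g + sqrt(2))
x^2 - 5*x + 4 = (x - 4)*(x - 1)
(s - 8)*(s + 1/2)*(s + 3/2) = s^3 - 6*s^2 - 61*s/4 - 6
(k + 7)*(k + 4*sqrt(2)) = k^2 + 4*sqrt(2)*k + 7*k + 28*sqrt(2)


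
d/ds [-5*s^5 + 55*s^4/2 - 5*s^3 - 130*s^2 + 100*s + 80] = -25*s^4 + 110*s^3 - 15*s^2 - 260*s + 100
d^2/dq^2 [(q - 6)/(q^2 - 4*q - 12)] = 2/(q^3 + 6*q^2 + 12*q + 8)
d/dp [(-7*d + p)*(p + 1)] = -7*d + 2*p + 1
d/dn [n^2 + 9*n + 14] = 2*n + 9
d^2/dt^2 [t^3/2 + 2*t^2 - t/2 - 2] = 3*t + 4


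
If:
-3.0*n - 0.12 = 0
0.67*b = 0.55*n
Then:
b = -0.03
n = -0.04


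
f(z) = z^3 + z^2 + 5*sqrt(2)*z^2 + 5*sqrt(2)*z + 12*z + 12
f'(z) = 3*z^2 + 2*z + 10*sqrt(2)*z + 5*sqrt(2) + 12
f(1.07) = 42.87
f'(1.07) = 39.78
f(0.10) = 13.99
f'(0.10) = 20.72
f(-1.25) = -1.18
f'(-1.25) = 3.58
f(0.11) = 14.20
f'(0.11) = 20.88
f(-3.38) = 1.13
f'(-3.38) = -1.22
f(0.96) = 38.63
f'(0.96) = 37.33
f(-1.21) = -1.03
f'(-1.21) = 3.93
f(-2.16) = -1.61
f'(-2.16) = -1.80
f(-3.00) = 0.43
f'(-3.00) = -2.36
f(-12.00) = -782.62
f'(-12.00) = 257.37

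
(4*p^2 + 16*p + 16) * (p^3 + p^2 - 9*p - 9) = 4*p^5 + 20*p^4 - 4*p^3 - 164*p^2 - 288*p - 144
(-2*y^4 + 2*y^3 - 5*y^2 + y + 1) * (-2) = 4*y^4 - 4*y^3 + 10*y^2 - 2*y - 2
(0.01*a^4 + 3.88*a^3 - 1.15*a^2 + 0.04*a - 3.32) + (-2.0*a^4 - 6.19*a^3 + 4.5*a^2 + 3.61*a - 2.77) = -1.99*a^4 - 2.31*a^3 + 3.35*a^2 + 3.65*a - 6.09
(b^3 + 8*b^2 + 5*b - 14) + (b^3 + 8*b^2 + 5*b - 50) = 2*b^3 + 16*b^2 + 10*b - 64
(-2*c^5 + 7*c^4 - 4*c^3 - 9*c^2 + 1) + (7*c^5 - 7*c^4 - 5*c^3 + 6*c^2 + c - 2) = 5*c^5 - 9*c^3 - 3*c^2 + c - 1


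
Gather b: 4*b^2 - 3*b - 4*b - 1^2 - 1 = 4*b^2 - 7*b - 2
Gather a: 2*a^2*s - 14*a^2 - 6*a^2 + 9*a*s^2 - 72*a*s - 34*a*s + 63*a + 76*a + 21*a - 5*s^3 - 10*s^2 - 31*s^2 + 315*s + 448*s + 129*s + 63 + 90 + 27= a^2*(2*s - 20) + a*(9*s^2 - 106*s + 160) - 5*s^3 - 41*s^2 + 892*s + 180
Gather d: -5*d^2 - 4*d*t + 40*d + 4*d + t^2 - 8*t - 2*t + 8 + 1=-5*d^2 + d*(44 - 4*t) + t^2 - 10*t + 9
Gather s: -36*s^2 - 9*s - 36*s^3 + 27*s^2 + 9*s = -36*s^3 - 9*s^2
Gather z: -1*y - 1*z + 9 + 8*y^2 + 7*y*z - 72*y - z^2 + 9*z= 8*y^2 - 73*y - z^2 + z*(7*y + 8) + 9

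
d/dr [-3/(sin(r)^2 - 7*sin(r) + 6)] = 3*(2*sin(r) - 7)*cos(r)/(sin(r)^2 - 7*sin(r) + 6)^2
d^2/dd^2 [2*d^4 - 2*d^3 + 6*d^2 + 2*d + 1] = 24*d^2 - 12*d + 12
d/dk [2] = 0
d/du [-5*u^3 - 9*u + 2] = -15*u^2 - 9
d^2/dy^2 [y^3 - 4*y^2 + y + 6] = 6*y - 8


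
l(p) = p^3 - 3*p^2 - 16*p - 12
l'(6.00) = 56.00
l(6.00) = 0.00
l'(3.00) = -7.00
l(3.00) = -60.00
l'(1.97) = -16.18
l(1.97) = -47.52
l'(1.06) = -18.99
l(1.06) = -31.14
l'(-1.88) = 5.88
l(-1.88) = 0.83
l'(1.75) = -17.31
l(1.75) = -43.83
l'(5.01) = 29.24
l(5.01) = -41.71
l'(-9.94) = 340.05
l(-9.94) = -1131.48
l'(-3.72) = 47.84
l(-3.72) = -45.47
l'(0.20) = -17.08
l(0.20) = -15.31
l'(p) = 3*p^2 - 6*p - 16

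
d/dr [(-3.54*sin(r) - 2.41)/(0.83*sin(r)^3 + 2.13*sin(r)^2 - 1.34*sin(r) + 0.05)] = (5.8764*sin(r)^3 + 13.5411*sin(r)^2 + 10.2666*sin(r) - 3.4064)*cos(r)/(0.6889*sin(r)^6 + 3.5358*sin(r)^5 + 2.3125*sin(r)^4 - 5.6254*sin(r)^3 + 2.0086*sin(r)^2 - 0.134*sin(r) + 0.0025)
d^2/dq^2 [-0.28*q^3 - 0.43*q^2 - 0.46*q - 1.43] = -1.68*q - 0.86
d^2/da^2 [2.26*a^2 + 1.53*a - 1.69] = 4.52000000000000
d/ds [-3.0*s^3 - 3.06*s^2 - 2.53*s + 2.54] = -9.0*s^2 - 6.12*s - 2.53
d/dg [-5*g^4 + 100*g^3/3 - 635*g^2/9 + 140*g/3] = -20*g^3 + 100*g^2 - 1270*g/9 + 140/3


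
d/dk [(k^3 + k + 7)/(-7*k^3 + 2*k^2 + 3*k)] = (2*k^4 + 20*k^3 + 145*k^2 - 28*k - 21)/(k^2*(49*k^4 - 28*k^3 - 38*k^2 + 12*k + 9))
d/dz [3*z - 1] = 3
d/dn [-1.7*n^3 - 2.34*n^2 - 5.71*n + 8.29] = -5.1*n^2 - 4.68*n - 5.71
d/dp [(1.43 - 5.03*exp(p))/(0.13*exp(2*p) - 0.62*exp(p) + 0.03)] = (0.6539*exp(2*p) - 0.3718*exp(p) + 0.7357)*exp(p)/(0.0169*exp(4*p) - 0.1612*exp(3*p) + 0.3922*exp(2*p) - 0.0372*exp(p) + 0.0009)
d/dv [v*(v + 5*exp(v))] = v*(5*exp(v) + 1) + v + 5*exp(v)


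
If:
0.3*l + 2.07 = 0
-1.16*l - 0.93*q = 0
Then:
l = -6.90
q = 8.61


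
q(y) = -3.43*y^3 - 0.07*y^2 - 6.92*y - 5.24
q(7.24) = -1360.71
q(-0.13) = -4.33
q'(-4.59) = -223.07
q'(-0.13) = -7.08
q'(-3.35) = -121.93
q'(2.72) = -83.43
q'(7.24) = -547.31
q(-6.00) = 774.64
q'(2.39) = -66.03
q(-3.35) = 146.11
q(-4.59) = 356.74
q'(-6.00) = -376.52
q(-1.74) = 24.66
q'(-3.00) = -99.11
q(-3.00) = 107.50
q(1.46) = -26.17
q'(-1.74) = -37.83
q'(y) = -10.29*y^2 - 0.14*y - 6.92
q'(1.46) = -29.06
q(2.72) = -93.60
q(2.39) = -69.00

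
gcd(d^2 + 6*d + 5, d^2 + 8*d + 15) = d + 5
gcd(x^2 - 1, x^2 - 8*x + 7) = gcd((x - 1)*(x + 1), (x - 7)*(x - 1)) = x - 1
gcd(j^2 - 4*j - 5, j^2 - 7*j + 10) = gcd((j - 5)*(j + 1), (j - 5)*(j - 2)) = j - 5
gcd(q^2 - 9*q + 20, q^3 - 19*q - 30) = q - 5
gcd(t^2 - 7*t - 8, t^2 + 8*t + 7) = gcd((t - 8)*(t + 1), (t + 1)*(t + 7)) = t + 1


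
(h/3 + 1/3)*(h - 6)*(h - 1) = h^3/3 - 2*h^2 - h/3 + 2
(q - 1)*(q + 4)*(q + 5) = q^3 + 8*q^2 + 11*q - 20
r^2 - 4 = (r - 2)*(r + 2)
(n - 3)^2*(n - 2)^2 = n^4 - 10*n^3 + 37*n^2 - 60*n + 36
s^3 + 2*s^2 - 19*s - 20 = (s - 4)*(s + 1)*(s + 5)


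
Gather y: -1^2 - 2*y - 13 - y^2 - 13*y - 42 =-y^2 - 15*y - 56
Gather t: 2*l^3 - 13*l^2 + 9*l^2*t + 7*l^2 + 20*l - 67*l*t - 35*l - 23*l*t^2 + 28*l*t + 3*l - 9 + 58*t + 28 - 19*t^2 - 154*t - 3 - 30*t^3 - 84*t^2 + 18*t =2*l^3 - 6*l^2 - 12*l - 30*t^3 + t^2*(-23*l - 103) + t*(9*l^2 - 39*l - 78) + 16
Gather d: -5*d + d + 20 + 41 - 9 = 52 - 4*d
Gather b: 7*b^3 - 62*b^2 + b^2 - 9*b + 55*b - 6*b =7*b^3 - 61*b^2 + 40*b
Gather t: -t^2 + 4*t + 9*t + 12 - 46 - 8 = -t^2 + 13*t - 42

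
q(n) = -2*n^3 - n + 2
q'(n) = -6*n^2 - 1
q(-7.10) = 724.92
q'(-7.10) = -303.46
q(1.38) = -4.64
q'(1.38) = -12.43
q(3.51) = -88.00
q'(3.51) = -74.92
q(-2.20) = 25.50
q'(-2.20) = -30.04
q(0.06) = 1.94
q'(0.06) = -1.02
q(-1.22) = 6.85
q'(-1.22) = -9.93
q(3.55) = -91.03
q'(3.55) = -76.62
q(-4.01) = 134.97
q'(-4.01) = -97.48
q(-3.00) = 59.00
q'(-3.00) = -55.00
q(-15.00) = 6767.00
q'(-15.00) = -1351.00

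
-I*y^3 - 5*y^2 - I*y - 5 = (y - 5*I)*(y - I)*(-I*y + 1)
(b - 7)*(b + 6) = b^2 - b - 42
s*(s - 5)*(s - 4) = s^3 - 9*s^2 + 20*s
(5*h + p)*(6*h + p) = 30*h^2 + 11*h*p + p^2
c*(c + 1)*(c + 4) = c^3 + 5*c^2 + 4*c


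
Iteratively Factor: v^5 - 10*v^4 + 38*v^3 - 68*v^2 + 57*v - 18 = (v - 3)*(v^4 - 7*v^3 + 17*v^2 - 17*v + 6) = (v - 3)*(v - 1)*(v^3 - 6*v^2 + 11*v - 6) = (v - 3)*(v - 1)^2*(v^2 - 5*v + 6) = (v - 3)^2*(v - 1)^2*(v - 2)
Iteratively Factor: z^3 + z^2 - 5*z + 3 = (z - 1)*(z^2 + 2*z - 3) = (z - 1)*(z + 3)*(z - 1)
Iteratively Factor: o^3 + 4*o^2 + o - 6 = (o + 3)*(o^2 + o - 2) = (o + 2)*(o + 3)*(o - 1)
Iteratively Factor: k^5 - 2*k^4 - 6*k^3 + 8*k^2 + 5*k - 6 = (k - 1)*(k^4 - k^3 - 7*k^2 + k + 6) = (k - 1)^2*(k^3 - 7*k - 6) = (k - 1)^2*(k + 1)*(k^2 - k - 6) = (k - 1)^2*(k + 1)*(k + 2)*(k - 3)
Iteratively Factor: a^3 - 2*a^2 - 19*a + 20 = (a - 5)*(a^2 + 3*a - 4) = (a - 5)*(a + 4)*(a - 1)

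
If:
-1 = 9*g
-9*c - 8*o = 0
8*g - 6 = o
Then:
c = 496/81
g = -1/9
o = -62/9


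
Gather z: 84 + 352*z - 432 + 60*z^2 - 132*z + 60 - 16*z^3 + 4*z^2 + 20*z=-16*z^3 + 64*z^2 + 240*z - 288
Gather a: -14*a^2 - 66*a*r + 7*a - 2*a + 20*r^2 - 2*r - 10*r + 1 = -14*a^2 + a*(5 - 66*r) + 20*r^2 - 12*r + 1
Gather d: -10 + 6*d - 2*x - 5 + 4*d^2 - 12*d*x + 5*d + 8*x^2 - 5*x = 4*d^2 + d*(11 - 12*x) + 8*x^2 - 7*x - 15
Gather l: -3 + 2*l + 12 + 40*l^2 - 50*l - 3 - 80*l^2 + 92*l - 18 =-40*l^2 + 44*l - 12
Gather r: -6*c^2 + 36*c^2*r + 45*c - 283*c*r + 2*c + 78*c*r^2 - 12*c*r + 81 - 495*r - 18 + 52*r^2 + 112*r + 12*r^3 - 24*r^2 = -6*c^2 + 47*c + 12*r^3 + r^2*(78*c + 28) + r*(36*c^2 - 295*c - 383) + 63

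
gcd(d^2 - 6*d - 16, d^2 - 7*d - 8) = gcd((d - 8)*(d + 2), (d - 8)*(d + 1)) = d - 8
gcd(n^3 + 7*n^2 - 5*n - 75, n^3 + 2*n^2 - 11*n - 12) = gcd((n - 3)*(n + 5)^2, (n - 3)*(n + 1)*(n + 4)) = n - 3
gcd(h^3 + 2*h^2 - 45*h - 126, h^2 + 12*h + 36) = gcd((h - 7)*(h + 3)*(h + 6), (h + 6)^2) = h + 6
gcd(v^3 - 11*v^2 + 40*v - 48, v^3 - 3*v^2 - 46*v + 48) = 1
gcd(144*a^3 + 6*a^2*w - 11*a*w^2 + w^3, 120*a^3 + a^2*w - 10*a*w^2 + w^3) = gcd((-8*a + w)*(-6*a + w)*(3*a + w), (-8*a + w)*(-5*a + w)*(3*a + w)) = -24*a^2 - 5*a*w + w^2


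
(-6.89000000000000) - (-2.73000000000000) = -4.16000000000000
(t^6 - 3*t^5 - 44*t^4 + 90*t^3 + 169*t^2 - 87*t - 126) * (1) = t^6 - 3*t^5 - 44*t^4 + 90*t^3 + 169*t^2 - 87*t - 126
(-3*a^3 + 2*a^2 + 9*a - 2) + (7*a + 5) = -3*a^3 + 2*a^2 + 16*a + 3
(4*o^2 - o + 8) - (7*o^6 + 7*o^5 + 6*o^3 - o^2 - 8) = -7*o^6 - 7*o^5 - 6*o^3 + 5*o^2 - o + 16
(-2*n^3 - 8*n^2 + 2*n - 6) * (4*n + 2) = -8*n^4 - 36*n^3 - 8*n^2 - 20*n - 12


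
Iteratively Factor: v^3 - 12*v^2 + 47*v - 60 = (v - 5)*(v^2 - 7*v + 12) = (v - 5)*(v - 4)*(v - 3)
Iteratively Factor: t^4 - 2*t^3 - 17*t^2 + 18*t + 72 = (t + 2)*(t^3 - 4*t^2 - 9*t + 36) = (t - 3)*(t + 2)*(t^2 - t - 12) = (t - 3)*(t + 2)*(t + 3)*(t - 4)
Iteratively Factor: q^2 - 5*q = (q)*(q - 5)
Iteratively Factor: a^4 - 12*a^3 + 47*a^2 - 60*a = (a - 4)*(a^3 - 8*a^2 + 15*a) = (a - 5)*(a - 4)*(a^2 - 3*a) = (a - 5)*(a - 4)*(a - 3)*(a)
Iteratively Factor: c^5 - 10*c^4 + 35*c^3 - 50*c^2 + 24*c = (c - 1)*(c^4 - 9*c^3 + 26*c^2 - 24*c) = (c - 2)*(c - 1)*(c^3 - 7*c^2 + 12*c) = (c - 3)*(c - 2)*(c - 1)*(c^2 - 4*c) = (c - 4)*(c - 3)*(c - 2)*(c - 1)*(c)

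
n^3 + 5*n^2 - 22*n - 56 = (n - 4)*(n + 2)*(n + 7)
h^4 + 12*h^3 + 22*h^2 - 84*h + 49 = (h - 1)^2*(h + 7)^2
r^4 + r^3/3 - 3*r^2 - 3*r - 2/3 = (r - 2)*(r + 1/3)*(r + 1)^2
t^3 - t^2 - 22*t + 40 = (t - 4)*(t - 2)*(t + 5)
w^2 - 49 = (w - 7)*(w + 7)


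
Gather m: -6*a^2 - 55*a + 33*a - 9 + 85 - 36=-6*a^2 - 22*a + 40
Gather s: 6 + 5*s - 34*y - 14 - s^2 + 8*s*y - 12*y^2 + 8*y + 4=-s^2 + s*(8*y + 5) - 12*y^2 - 26*y - 4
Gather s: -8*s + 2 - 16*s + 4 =6 - 24*s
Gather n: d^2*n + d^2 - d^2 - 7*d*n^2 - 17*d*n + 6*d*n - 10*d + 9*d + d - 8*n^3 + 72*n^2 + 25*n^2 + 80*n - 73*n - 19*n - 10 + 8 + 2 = -8*n^3 + n^2*(97 - 7*d) + n*(d^2 - 11*d - 12)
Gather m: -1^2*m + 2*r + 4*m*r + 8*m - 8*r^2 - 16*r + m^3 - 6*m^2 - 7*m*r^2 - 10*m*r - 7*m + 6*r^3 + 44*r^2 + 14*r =m^3 - 6*m^2 + m*(-7*r^2 - 6*r) + 6*r^3 + 36*r^2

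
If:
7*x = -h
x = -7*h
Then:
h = 0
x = 0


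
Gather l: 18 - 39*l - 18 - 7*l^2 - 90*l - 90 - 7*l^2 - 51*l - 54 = -14*l^2 - 180*l - 144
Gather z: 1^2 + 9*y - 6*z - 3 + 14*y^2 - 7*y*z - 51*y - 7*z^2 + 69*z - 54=14*y^2 - 42*y - 7*z^2 + z*(63 - 7*y) - 56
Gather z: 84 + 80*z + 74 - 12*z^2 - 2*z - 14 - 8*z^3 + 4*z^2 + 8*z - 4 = -8*z^3 - 8*z^2 + 86*z + 140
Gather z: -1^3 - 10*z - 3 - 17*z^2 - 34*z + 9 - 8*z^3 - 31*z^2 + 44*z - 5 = -8*z^3 - 48*z^2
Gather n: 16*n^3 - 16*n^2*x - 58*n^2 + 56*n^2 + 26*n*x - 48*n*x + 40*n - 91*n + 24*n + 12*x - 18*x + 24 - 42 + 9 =16*n^3 + n^2*(-16*x - 2) + n*(-22*x - 27) - 6*x - 9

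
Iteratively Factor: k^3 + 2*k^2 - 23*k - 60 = (k + 4)*(k^2 - 2*k - 15) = (k + 3)*(k + 4)*(k - 5)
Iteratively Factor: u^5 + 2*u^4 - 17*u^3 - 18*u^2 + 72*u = (u - 2)*(u^4 + 4*u^3 - 9*u^2 - 36*u) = (u - 2)*(u + 4)*(u^3 - 9*u) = u*(u - 2)*(u + 4)*(u^2 - 9) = u*(u - 2)*(u + 3)*(u + 4)*(u - 3)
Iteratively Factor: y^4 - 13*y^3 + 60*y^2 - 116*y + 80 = (y - 2)*(y^3 - 11*y^2 + 38*y - 40) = (y - 2)^2*(y^2 - 9*y + 20) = (y - 4)*(y - 2)^2*(y - 5)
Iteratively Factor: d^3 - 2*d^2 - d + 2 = (d - 1)*(d^2 - d - 2) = (d - 2)*(d - 1)*(d + 1)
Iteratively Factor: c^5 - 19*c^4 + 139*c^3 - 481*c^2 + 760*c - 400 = (c - 5)*(c^4 - 14*c^3 + 69*c^2 - 136*c + 80) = (c - 5)*(c - 1)*(c^3 - 13*c^2 + 56*c - 80) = (c - 5)*(c - 4)*(c - 1)*(c^2 - 9*c + 20) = (c - 5)*(c - 4)^2*(c - 1)*(c - 5)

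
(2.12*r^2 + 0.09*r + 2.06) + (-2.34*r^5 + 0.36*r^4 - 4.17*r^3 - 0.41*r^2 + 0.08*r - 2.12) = -2.34*r^5 + 0.36*r^4 - 4.17*r^3 + 1.71*r^2 + 0.17*r - 0.0600000000000001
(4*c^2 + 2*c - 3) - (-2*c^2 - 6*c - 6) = 6*c^2 + 8*c + 3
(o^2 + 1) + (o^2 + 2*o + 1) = 2*o^2 + 2*o + 2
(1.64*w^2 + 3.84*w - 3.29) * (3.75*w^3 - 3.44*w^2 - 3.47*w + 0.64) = 6.15*w^5 + 8.7584*w^4 - 31.2379*w^3 - 0.957599999999999*w^2 + 13.8739*w - 2.1056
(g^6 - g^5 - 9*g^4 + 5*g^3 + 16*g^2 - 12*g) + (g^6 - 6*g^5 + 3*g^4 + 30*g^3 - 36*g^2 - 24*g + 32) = 2*g^6 - 7*g^5 - 6*g^4 + 35*g^3 - 20*g^2 - 36*g + 32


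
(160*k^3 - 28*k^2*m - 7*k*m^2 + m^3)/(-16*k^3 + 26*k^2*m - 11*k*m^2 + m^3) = (-20*k^2 + k*m + m^2)/(2*k^2 - 3*k*m + m^2)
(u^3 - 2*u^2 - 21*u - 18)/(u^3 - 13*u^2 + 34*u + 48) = (u + 3)/(u - 8)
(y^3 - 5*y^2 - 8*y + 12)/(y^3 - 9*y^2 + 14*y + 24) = (y^2 + y - 2)/(y^2 - 3*y - 4)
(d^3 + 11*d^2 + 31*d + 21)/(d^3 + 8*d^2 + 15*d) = (d^2 + 8*d + 7)/(d*(d + 5))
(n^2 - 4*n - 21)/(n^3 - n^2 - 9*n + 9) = (n - 7)/(n^2 - 4*n + 3)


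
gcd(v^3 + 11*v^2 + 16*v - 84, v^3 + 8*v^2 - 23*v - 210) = v^2 + 13*v + 42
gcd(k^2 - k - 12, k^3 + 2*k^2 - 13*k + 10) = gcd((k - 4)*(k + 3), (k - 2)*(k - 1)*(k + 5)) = 1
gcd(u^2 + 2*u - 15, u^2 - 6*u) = 1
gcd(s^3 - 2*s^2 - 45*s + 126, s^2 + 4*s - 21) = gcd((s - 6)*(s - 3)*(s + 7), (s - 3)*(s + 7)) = s^2 + 4*s - 21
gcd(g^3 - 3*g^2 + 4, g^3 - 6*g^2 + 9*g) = 1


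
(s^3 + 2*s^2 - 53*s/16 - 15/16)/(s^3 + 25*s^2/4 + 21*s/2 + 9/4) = (s - 5/4)/(s + 3)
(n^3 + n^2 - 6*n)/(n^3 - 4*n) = (n + 3)/(n + 2)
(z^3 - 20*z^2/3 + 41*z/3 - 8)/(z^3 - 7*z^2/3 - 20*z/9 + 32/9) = 3*(z - 3)/(3*z + 4)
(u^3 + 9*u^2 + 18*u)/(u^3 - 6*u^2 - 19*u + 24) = u*(u + 6)/(u^2 - 9*u + 8)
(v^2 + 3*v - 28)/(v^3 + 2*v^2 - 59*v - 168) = (v - 4)/(v^2 - 5*v - 24)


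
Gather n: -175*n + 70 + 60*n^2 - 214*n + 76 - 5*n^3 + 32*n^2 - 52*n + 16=-5*n^3 + 92*n^2 - 441*n + 162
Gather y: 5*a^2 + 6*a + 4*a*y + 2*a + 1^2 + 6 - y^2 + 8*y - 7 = 5*a^2 + 8*a - y^2 + y*(4*a + 8)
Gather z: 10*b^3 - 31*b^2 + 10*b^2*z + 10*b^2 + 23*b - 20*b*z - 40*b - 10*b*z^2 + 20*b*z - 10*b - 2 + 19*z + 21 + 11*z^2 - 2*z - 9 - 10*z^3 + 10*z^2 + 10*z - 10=10*b^3 - 21*b^2 - 27*b - 10*z^3 + z^2*(21 - 10*b) + z*(10*b^2 + 27)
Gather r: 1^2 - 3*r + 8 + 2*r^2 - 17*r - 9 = 2*r^2 - 20*r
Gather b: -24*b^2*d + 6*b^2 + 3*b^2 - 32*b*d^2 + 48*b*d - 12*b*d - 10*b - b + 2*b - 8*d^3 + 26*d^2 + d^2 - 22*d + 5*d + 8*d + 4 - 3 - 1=b^2*(9 - 24*d) + b*(-32*d^2 + 36*d - 9) - 8*d^3 + 27*d^2 - 9*d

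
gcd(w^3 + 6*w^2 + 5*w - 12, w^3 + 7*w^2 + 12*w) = w^2 + 7*w + 12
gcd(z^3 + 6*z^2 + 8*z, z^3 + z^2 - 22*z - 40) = z^2 + 6*z + 8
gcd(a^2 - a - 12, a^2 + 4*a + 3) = a + 3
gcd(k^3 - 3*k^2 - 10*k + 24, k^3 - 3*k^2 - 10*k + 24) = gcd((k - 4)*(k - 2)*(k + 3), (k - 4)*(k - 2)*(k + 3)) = k^3 - 3*k^2 - 10*k + 24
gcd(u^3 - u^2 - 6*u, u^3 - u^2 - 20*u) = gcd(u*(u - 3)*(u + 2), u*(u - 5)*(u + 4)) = u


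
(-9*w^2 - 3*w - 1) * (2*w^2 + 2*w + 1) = -18*w^4 - 24*w^3 - 17*w^2 - 5*w - 1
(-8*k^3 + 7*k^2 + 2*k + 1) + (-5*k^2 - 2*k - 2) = -8*k^3 + 2*k^2 - 1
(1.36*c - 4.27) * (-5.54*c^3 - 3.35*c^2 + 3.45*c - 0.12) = -7.5344*c^4 + 19.0998*c^3 + 18.9965*c^2 - 14.8947*c + 0.5124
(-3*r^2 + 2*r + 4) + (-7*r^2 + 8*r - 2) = -10*r^2 + 10*r + 2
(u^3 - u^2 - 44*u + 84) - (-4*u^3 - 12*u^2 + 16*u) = 5*u^3 + 11*u^2 - 60*u + 84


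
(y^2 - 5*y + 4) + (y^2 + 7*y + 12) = 2*y^2 + 2*y + 16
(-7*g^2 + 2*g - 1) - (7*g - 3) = -7*g^2 - 5*g + 2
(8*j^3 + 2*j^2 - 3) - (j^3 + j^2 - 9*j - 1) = 7*j^3 + j^2 + 9*j - 2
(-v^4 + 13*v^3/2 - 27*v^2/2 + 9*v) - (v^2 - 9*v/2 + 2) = -v^4 + 13*v^3/2 - 29*v^2/2 + 27*v/2 - 2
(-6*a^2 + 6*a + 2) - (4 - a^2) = -5*a^2 + 6*a - 2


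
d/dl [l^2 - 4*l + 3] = 2*l - 4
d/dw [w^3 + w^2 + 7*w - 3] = 3*w^2 + 2*w + 7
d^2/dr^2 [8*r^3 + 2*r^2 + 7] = 48*r + 4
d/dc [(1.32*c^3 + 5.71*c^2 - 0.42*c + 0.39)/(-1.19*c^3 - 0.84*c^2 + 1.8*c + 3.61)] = (5.6861*c^4 + 3.7524*c^3 + 25.6131*c^2 + 41.8814*c - 2.2182)/(1.4161*c^6 + 1.9992*c^5 - 3.5784*c^4 - 11.6158*c^3 - 2.8248*c^2 + 12.996*c + 13.0321)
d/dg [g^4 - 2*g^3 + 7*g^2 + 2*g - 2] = 4*g^3 - 6*g^2 + 14*g + 2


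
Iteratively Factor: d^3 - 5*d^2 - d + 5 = (d - 5)*(d^2 - 1) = (d - 5)*(d + 1)*(d - 1)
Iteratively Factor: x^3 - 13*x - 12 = (x - 4)*(x^2 + 4*x + 3) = (x - 4)*(x + 1)*(x + 3)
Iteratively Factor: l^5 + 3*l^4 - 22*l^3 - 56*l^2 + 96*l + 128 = (l - 2)*(l^4 + 5*l^3 - 12*l^2 - 80*l - 64) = (l - 4)*(l - 2)*(l^3 + 9*l^2 + 24*l + 16) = (l - 4)*(l - 2)*(l + 1)*(l^2 + 8*l + 16) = (l - 4)*(l - 2)*(l + 1)*(l + 4)*(l + 4)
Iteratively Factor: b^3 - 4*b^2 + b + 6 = (b - 3)*(b^2 - b - 2) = (b - 3)*(b - 2)*(b + 1)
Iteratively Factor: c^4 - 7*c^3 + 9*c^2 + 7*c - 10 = (c - 2)*(c^3 - 5*c^2 - c + 5) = (c - 2)*(c + 1)*(c^2 - 6*c + 5) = (c - 2)*(c - 1)*(c + 1)*(c - 5)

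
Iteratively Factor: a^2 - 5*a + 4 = (a - 4)*(a - 1)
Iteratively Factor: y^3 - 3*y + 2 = (y - 1)*(y^2 + y - 2) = (y - 1)^2*(y + 2)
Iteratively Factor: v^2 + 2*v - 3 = (v + 3)*(v - 1)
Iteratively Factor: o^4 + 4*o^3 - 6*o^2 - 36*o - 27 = (o + 3)*(o^3 + o^2 - 9*o - 9) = (o + 1)*(o + 3)*(o^2 - 9) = (o + 1)*(o + 3)^2*(o - 3)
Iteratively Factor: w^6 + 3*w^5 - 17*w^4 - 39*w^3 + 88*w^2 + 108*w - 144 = (w - 2)*(w^5 + 5*w^4 - 7*w^3 - 53*w^2 - 18*w + 72) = (w - 2)*(w + 2)*(w^4 + 3*w^3 - 13*w^2 - 27*w + 36) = (w - 3)*(w - 2)*(w + 2)*(w^3 + 6*w^2 + 5*w - 12) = (w - 3)*(w - 2)*(w + 2)*(w + 3)*(w^2 + 3*w - 4) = (w - 3)*(w - 2)*(w - 1)*(w + 2)*(w + 3)*(w + 4)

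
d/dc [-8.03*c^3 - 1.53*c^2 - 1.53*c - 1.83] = -24.09*c^2 - 3.06*c - 1.53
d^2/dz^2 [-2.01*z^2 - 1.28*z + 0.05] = -4.02000000000000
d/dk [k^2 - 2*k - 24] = 2*k - 2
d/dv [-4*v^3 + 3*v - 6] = 3 - 12*v^2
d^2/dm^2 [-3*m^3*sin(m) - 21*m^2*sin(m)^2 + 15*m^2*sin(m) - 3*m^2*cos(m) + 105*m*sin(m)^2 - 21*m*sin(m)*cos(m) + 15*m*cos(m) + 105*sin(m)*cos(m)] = 3*m^3*sin(m) - 15*sqrt(2)*m^2*sin(m + pi/4) - 42*m^2*cos(2*m) - 6*m*sin(m) - 42*m*sin(2*m) + 45*m*cos(m) + 210*m*cos(2*m) - 6*cos(m) - 21*cos(2*m) - 21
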